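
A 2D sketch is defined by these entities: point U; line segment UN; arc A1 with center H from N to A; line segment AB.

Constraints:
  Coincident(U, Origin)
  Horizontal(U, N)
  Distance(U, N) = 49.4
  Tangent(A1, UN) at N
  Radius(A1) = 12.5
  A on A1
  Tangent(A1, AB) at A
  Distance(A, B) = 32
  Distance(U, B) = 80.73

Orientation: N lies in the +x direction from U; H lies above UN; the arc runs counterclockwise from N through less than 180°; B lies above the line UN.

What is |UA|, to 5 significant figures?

62.082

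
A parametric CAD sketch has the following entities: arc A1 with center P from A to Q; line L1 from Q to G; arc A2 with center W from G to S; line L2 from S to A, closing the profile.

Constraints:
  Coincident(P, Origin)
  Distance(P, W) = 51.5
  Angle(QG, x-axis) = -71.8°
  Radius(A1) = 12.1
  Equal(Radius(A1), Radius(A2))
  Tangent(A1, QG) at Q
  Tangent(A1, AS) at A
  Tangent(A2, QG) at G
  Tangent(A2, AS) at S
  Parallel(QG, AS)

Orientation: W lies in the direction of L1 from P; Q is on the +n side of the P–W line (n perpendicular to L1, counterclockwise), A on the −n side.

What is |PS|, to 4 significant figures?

52.90

Tangency of A1 to both parallel lines with radius 12.1 puts Q and A at P ± 12.1·n: Q = (11.49, 3.779), A = (-11.49, -3.779). Equal radii place G and S the same way about W: G = W + 12.1·n = (27.58, -45.14), S = W − 12.1·n = (4.591, -52.70). Then |PS| = |S − P| = 52.90.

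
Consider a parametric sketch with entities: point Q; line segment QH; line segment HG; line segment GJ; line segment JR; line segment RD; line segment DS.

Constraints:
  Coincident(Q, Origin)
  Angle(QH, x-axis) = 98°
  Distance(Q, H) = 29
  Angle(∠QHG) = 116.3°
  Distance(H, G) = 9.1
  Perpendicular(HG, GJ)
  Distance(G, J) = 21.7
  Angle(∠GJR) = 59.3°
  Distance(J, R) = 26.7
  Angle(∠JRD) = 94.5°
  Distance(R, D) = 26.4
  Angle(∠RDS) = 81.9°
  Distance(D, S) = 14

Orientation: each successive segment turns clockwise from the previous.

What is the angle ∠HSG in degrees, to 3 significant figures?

48.5°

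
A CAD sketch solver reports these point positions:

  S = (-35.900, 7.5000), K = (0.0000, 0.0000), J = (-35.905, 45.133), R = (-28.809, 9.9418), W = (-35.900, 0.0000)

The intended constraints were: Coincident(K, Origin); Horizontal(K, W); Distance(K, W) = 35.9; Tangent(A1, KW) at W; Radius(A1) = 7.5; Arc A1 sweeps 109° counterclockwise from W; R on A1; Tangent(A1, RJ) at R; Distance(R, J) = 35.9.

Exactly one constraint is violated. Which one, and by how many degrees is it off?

Tangent(A1, RJ) at R — off by 7.60°.

K = (0.00, 0.00) ✓; K.y = 0.00, W.y = 0.00 ✓; |KW| = 35.90 ✓; ∠(SW, WK) = 90.00° ✓; |SW| = 7.500 ✓; bearing(S→R) − bearing(S→W) = 109.0° ✓; |SR| = 7.500 ✓; ∠(SR, RJ) = 97.60° ✗; |RJ| = 35.90 ✓.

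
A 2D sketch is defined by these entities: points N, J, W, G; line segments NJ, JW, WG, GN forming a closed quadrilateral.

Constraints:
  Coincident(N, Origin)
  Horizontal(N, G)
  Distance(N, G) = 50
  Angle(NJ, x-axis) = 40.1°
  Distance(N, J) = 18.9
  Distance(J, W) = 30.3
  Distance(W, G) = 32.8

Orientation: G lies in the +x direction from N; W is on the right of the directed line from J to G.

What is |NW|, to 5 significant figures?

27.938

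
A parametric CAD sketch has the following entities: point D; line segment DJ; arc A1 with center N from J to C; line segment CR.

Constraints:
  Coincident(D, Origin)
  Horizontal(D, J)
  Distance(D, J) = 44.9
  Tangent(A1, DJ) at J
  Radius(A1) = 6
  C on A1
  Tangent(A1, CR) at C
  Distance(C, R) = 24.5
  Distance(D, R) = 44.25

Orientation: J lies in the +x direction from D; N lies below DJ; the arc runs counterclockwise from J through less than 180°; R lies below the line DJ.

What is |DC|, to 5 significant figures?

39.324

D is at the origin; DJ is horizontal with |DJ| = 44.9 and J on the +x side, so J = (44.900, 0.0000). The tangent condition forces NJ to be normal to DJ, so N = J + (0, -6) = (44.900, -6.0000). Since NC ⟂ CR (tangency), |NR| = √(6.0² + 24.5²) = 25.224 regardless of where C sits on A1. So R lies on both circle(D, 44.25) and circle(N, 25.224); the below-DJ intersection is R = (33.745, -28.624). C is the foot of the tangent from R: C = (39.042, -4.7029).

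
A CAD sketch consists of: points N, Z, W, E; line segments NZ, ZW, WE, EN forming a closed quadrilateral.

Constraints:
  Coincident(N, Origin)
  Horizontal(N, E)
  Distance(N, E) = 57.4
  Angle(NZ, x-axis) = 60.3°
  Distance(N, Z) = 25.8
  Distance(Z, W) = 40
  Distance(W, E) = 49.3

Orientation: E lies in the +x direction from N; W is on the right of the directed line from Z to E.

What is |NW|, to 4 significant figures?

20.90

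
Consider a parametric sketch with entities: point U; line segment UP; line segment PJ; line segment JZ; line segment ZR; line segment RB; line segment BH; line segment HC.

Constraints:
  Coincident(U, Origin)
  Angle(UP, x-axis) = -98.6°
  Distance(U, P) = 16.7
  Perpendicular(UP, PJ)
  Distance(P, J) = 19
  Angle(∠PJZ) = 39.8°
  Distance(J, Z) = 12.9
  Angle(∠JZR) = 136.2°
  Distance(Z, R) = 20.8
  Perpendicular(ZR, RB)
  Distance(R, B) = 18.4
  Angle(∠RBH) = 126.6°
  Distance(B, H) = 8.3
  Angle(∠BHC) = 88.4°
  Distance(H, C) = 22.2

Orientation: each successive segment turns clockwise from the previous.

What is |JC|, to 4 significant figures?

11.36

U is at the origin; UP runs at -98.6° with length 16.7, so P = (-2.497, -16.51). UP ⟂ PJ, so PJ runs at 171.4°; with |PJ| = 19.0, J = (-21.28, -13.67). ∠PJZ = 39.8° gives JZ at 31.20° from the x-axis; with |JZ| = 12.9, Z = (-10.25, -6.989). ∠JZR = 136.2° gives ZR at -12.60° from the x-axis; with |ZR| = 20.8, R = (10.05, -11.53). The perpendicularity gives RB at right angles to ZR, so RB runs at -102.6°; with |RB| = 18.4, B = (6.036, -29.48). ∠RBH = 126.6° gives BH at -156.0° from the x-axis; with |BH| = 8.3, H = (-1.547, -32.86). ∠BHC = 88.4° gives HC at 112.4° from the x-axis; with |HC| = 22.2, C = (-10.01, -12.33). Then |JC| = |C − J| = 11.36.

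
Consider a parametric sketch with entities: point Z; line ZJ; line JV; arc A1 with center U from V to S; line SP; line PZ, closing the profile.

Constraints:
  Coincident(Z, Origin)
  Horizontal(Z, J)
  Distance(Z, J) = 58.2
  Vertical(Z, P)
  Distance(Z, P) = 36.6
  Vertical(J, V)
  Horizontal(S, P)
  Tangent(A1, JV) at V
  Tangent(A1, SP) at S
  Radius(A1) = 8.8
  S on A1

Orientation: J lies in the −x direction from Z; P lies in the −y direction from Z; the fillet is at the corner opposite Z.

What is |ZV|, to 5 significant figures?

64.499

The virtual corner opposite Z is at (-58.200, -36.600). A1 meets JV tangentially, so UV is at right angles to JV and the tangent condition forces US to be normal to SP, with radius 8.8, so the center U sits 8.8 in from both sides at U = (-49.400, -27.800). That places the tangent points at V = (-58.200, -27.800) on JV and S = (-49.400, -36.600) on SP. Then |ZV| = |V − Z| = 64.499.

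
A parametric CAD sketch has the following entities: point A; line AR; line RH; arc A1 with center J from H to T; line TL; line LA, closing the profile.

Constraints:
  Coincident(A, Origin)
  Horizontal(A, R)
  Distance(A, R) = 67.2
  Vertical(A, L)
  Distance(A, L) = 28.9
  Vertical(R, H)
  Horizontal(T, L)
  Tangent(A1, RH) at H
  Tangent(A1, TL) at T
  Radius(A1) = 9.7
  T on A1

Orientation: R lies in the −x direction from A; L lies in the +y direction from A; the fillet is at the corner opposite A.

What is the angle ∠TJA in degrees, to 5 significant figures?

108.46°

A is at the origin; AR is horizontal with |AR| = 67.2 and R on the −x side, so R = (-67.200, 0.0000). AL is vertical with |AL| = 28.9 and L on the +y side, so L = (0.0000, 28.900). The virtual corner opposite A is at (-67.200, 28.900). Since A1 is tangent to RH there, JH ⟂ RH and tangency of A1 to TL means the radius JT is perpendicular to TL, with radius 9.7, so the center J sits 9.7 in from both sides at J = (-57.500, 19.200). That places the tangent points at H = (-67.200, 19.200) on RH and T = (-57.500, 28.900) on TL. Then cos ∠TJA = JT·JA / (|JT||JA|), giving 108.46°.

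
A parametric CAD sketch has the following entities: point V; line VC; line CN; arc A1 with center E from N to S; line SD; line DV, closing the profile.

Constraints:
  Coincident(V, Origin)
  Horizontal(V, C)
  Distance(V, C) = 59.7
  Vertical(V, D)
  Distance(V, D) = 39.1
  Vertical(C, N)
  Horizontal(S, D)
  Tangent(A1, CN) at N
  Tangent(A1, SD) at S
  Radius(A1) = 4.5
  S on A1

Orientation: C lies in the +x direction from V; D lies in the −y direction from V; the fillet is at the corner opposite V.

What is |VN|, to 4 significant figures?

69.00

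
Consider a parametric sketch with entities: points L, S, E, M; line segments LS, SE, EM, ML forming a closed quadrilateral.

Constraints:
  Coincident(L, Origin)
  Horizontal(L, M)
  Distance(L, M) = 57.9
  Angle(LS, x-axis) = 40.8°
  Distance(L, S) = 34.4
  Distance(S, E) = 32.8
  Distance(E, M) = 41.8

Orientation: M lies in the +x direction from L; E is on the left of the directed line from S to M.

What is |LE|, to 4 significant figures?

67.13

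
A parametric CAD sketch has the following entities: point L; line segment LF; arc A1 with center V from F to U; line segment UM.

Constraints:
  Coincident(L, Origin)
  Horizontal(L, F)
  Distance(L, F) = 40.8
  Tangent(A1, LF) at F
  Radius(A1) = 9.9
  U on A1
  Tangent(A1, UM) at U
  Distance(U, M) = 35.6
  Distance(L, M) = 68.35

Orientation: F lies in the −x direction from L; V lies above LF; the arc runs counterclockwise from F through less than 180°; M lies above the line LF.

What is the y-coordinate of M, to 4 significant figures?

45.38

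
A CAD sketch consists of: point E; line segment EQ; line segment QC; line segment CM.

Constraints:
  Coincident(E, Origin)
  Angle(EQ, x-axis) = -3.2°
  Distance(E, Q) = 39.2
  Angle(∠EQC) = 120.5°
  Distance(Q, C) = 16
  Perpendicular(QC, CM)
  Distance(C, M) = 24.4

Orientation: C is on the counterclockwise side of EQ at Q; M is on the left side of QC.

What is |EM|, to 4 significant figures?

37.10

E is at the origin; EQ runs at -3.2° with length 39.2, so Q = 39.2·(cos -3.2°, sin -3.2°) = (39.14, -2.188). ∠EQC = 120.5°, so QC runs at -3.2° + (180° − 120.5°) = 56.30° from the x-axis; with |QC| = 16.0, C = Q + 16.0·(cos 56.30°, sin 56.30°) = (48.02, 11.12). QC is perpendicular to CM; with |CM| = 24.4 on the left of QC, M = C + 24.4·(-0.8320, 0.5548) = (27.72, 24.66). Then |EM| = |M − E| = 37.10.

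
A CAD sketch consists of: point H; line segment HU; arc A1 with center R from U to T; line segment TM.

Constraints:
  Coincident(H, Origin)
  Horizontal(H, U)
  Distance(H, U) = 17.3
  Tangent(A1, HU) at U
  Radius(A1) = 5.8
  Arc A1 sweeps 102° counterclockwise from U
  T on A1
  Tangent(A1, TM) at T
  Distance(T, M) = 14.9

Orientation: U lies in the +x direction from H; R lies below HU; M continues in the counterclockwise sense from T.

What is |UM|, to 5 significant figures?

21.733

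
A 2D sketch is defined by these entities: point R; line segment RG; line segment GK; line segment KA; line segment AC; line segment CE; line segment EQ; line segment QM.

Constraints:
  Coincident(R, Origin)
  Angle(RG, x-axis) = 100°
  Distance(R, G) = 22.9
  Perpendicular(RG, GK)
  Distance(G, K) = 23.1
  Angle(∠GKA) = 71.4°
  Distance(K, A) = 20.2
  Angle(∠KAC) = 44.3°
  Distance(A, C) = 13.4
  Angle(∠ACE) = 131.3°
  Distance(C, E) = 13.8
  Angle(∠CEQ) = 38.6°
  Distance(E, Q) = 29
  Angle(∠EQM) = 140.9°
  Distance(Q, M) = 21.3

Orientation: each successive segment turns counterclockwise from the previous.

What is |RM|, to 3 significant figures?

24.5

∠CEQ = 38.6° gives EQ at -95.6° from the x-axis; with |EQ| = 29.0, Q = (-23.8, -3.58). ∠EQM = 140.9° gives QM at -56.5° from the x-axis; with |QM| = 21.3, M = (-12.0, -21.3). Then |RM| = |M − R| = 24.5.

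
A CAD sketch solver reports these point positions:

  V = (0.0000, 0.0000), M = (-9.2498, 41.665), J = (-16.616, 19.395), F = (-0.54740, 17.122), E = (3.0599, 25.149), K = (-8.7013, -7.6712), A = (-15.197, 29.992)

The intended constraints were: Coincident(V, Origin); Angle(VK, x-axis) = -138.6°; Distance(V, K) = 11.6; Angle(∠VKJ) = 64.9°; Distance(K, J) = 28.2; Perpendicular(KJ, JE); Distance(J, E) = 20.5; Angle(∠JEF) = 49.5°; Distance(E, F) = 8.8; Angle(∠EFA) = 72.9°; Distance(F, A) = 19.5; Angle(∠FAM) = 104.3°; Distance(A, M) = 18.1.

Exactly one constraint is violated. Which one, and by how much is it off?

Distance(A, M) = 18.1 — off by 5.00.

V = (0.00, 0.00) ✓; VK at -138.6° ✓; |VK| = 11.60 ✓; ∠VKJ = 64.90° ✓; |KJ| = 28.20 ✓; ∠(KJ, JE) = 90.00° ✓; |JE| = 20.50 ✓; ∠JEF = 49.50° ✓; |EF| = 8.800 ✓; ∠EFA = 72.90° ✓; |FA| = 19.50 ✓; ∠FAM = 104.3° ✓; |AM| = 13.10 ✗.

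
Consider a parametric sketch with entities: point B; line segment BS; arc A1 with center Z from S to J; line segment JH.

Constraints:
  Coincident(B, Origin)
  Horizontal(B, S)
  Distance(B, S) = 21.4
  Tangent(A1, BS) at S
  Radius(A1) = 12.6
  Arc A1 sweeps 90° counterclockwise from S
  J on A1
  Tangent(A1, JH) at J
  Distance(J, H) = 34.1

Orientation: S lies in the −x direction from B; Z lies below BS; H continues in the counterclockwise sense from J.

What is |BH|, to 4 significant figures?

57.77

On A1, S sits at bearing 90° from Z; a 90° counterclockwise sweep puts J at bearing 180°, so J = Z + 12.6·(cos 180°, sin 180°) = (-34.00, -12.60). A1 meets JH tangentially, so ZJ is at right angles to JH, so JH runs along (−sin 180°, cos 180°); with |JH| = 34.1, H = (-34.00, -46.70). Then |BH| = |H − B| = 57.77.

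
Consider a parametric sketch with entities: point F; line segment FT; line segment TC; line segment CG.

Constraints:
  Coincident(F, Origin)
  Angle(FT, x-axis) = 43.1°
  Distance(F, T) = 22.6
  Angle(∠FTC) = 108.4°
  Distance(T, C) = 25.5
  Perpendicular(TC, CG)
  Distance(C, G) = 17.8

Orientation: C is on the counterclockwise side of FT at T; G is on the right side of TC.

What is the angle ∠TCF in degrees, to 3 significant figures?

33.3°

F is at the origin; FT runs at 43.1° with length 22.6, so T = 22.6·(cos 43.1°, sin 43.1°) = (16.5, 15.4). ∠FTC = 108.4°, so TC runs at 43.1° + (180° − 108.4°) = 115° from the x-axis; with |TC| = 25.5, C = T + 25.5·(cos 115°, sin 115°) = (5.85, 38.6). Then cos ∠TCF = CT·CF / (|CT||CF|), giving 33.3°.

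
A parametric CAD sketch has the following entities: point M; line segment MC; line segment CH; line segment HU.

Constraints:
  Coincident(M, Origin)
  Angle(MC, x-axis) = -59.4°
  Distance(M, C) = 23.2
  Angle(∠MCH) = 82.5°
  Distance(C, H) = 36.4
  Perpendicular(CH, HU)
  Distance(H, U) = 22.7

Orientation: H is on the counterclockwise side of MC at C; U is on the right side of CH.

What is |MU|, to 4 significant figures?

56.59

M is at the origin; MC runs at -59.4° with length 23.2, so C = 23.2·(cos -59.4°, sin -59.4°) = (11.81, -19.97). ∠MCH = 82.5°, so CH runs at -59.4° + (180° − 82.5°) = 38.10° from the x-axis; with |CH| = 36.4, H = C + 36.4·(cos 38.10°, sin 38.10°) = (40.45, 2.491). CH is perpendicular to HU; with |HU| = 22.7 on the right of CH, U = H + 22.7·(0.6170, -0.7869) = (54.46, -15.37). Then |MU| = |U − M| = 56.59.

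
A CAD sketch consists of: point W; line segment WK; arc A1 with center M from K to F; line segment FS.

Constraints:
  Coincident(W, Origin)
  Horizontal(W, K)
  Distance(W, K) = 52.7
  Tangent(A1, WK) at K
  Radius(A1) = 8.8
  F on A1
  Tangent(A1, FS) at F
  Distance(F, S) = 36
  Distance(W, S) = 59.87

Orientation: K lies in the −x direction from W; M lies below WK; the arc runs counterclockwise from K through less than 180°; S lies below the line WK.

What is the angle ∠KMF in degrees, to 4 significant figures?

122.6°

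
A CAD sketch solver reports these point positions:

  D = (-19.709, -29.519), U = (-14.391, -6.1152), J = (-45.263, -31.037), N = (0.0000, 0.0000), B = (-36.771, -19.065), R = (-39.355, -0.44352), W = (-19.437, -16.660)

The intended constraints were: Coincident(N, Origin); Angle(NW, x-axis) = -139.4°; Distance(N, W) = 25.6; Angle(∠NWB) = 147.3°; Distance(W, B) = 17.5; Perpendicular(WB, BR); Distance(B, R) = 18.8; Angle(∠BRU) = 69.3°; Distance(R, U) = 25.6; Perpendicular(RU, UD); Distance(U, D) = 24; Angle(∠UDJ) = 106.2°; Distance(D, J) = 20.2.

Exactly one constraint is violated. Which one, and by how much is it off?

Distance(D, J) = 20.2 — off by 5.40.

N = (0.00, 0.00) ✓; NW at -139.4° ✓; |NW| = 25.60 ✓; ∠NWB = 147.3° ✓; |WB| = 17.50 ✓; ∠(WB, BR) = 90.00° ✓; |BR| = 18.80 ✓; ∠BRU = 69.30° ✓; |RU| = 25.60 ✓; ∠(RU, UD) = 90.00° ✓; |UD| = 24.00 ✓; ∠UDJ = 106.2° ✓; |DJ| = 25.60 ✗.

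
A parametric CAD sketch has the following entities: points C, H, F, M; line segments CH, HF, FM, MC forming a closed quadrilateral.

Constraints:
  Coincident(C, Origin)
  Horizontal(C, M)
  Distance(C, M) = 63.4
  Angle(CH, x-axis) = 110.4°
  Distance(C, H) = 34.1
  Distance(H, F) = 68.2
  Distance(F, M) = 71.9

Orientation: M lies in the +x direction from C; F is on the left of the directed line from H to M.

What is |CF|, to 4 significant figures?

82.83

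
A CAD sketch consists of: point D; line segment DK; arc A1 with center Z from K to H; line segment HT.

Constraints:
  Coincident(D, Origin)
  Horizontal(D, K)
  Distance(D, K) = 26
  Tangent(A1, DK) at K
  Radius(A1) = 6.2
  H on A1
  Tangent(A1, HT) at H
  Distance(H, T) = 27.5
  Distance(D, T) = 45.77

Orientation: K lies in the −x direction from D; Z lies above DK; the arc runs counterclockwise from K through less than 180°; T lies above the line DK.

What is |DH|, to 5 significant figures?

21.984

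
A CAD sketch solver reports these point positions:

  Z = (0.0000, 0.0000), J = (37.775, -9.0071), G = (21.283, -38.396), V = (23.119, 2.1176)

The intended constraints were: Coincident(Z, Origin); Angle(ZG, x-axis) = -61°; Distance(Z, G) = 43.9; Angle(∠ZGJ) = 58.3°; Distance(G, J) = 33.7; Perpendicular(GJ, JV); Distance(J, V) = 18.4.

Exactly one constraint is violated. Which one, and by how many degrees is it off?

Perpendicular(GJ, JV) — off by 7.90°.

Z = (0.00, 0.00) ✓; ZG at -61.00° ✓; |ZG| = 43.90 ✓; ∠ZGJ = 58.30° ✓; |GJ| = 33.70 ✓; ∠(GJ, JV) = 82.10° ✗; |JV| = 18.40 ✓.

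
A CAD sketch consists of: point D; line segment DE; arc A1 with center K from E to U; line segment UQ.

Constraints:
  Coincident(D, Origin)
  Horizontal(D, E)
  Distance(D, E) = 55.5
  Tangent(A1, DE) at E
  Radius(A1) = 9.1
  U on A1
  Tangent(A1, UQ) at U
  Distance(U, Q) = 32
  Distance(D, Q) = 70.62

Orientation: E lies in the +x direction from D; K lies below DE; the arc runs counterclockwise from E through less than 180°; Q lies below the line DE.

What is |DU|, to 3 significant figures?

48.3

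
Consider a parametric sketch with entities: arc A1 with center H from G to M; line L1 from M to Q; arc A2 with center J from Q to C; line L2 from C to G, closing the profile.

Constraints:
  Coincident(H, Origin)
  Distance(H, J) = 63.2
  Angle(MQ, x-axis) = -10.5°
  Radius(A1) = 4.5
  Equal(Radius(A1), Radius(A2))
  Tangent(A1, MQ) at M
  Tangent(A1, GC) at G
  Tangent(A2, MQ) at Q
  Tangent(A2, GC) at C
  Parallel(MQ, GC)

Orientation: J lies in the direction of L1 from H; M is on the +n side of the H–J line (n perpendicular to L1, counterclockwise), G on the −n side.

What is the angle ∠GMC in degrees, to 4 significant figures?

81.90°

The slot axis is L1's direction at -10.5°, so u = (cos -10.5°, sin -10.5°) = (0.9833, -0.1822) and n = (−sin -10.5°, cos -10.5°) = (0.1822, 0.9833). H is at the origin and J lies 63.2 along u from H, so J = 63.2·u = (62.14, -11.52). Tangency of A1 to both parallel lines with radius 4.5 puts M and G at H ± 4.5·n: M = (0.8201, 4.425), G = (-0.8201, -4.425). Equal radii place Q and C the same way about J: Q = J + 4.5·n = (62.96, -7.093), C = J − 4.5·n = (61.32, -15.94). Then cos ∠GMC = MG·MC / (|MG||MC|), giving 81.90°.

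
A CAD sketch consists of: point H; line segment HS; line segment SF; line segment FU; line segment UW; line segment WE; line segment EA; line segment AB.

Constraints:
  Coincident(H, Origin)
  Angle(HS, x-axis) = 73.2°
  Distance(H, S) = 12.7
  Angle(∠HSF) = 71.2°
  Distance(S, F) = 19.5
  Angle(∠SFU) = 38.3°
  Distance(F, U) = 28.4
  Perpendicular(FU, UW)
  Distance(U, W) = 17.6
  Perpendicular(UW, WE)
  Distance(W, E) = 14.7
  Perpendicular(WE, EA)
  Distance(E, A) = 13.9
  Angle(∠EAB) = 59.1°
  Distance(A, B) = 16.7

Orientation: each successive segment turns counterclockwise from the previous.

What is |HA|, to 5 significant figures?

6.8551

H is at the origin; HS runs at 73.2° with length 12.7, so S = (3.6707, 12.158). ∠HSF = 71.2° gives SF at -178.00° from the x-axis; with |SF| = 19.5, F = (-15.817, 11.477). ∠SFU = 38.3° gives FU at -36.300° from the x-axis; with |FU| = 28.4, U = (7.0709, -5.3358). The perpendicularity gives UW at right angles to FU, so UW runs at 53.700°; with |UW| = 17.6, W = (17.490, 8.8486). UW is perpendicular to WE, so WE runs at 143.70°; with |WE| = 14.7, E = (5.6432, 17.551). WE is perpendicular to EA, so EA runs at -126.30°; with |EA| = 13.9, A = (-2.5858, 6.3488). Then |HA| = |A − H| = 6.8551.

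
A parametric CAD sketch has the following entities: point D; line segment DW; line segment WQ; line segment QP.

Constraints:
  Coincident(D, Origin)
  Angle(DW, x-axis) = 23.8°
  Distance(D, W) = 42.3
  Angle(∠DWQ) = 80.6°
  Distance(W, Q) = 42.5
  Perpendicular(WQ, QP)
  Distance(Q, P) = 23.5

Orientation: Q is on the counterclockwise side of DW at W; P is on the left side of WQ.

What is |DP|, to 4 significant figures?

39.99

D is at the origin; DW runs at 23.8° with length 42.3, so W = 42.3·(cos 23.8°, sin 23.8°) = (38.70, 17.07). ∠DWQ = 80.6°, so WQ runs at 23.8° + (180° − 80.6°) = 123.2° from the x-axis; with |WQ| = 42.5, Q = W + 42.5·(cos 123.2°, sin 123.2°) = (15.43, 52.63). WQ ⟂ QP; with |QP| = 23.5 on the left of WQ, P = Q + 23.5·(-0.8368, -0.5476) = (-4.233, 39.76). Then |DP| = |P − D| = 39.99.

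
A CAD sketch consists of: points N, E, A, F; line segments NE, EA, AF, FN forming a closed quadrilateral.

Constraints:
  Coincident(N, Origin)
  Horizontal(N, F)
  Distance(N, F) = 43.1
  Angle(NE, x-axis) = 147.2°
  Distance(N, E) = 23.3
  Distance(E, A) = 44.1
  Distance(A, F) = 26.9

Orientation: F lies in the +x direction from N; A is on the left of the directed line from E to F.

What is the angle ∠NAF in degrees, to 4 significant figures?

96.78°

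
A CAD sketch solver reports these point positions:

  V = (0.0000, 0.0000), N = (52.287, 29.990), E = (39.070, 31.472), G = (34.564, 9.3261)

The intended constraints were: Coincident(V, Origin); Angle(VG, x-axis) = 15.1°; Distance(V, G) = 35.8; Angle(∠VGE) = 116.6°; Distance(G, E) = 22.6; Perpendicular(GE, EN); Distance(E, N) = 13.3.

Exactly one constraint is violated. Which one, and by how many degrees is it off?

Perpendicular(GE, EN) — off by 5.10°.

V = (0.00, 0.00) ✓; VG at 15.10° ✓; |VG| = 35.80 ✓; ∠VGE = 116.6° ✓; |GE| = 22.60 ✓; ∠(GE, EN) = 84.90° ✗; |EN| = 13.30 ✓.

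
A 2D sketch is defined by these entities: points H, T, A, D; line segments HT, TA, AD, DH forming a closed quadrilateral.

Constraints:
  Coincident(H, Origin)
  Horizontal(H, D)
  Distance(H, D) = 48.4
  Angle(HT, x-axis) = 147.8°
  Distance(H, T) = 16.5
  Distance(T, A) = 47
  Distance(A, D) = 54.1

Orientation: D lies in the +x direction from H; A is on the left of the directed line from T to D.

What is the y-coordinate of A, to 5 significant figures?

44.099

H is at the origin; H and D share the same y with |HD| = 48.4 and D in +x, so D = (48.4, 0). HT runs at 147.8° with |HT| = 16.5, so T = (-13.962, 8.7925). A is determined by |TA| = 47.0 and |AD| = 54.1 together: it lies at the intersection of circle(T, 47.0) and circle(D, 54.1). With |TD| = 62.979, the foot of the radical line on TD is 25.791 from T and the perpendicular offset is √(47.0² − 25.791²) = 39.292. Taking the left-of-TD solution: A = (17.061, 44.099).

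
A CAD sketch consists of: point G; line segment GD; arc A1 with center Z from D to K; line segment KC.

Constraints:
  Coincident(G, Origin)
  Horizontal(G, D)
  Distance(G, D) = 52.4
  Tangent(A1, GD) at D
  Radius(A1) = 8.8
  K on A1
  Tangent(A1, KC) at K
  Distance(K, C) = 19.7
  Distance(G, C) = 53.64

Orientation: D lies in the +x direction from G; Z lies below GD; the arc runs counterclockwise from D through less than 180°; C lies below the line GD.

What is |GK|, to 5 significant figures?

44.634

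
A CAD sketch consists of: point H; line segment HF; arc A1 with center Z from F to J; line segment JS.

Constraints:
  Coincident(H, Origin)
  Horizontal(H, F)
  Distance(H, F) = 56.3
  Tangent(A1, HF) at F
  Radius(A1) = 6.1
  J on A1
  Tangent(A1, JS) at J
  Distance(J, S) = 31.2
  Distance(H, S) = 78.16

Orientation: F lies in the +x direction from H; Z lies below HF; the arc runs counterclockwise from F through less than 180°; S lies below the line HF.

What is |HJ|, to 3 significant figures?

52.3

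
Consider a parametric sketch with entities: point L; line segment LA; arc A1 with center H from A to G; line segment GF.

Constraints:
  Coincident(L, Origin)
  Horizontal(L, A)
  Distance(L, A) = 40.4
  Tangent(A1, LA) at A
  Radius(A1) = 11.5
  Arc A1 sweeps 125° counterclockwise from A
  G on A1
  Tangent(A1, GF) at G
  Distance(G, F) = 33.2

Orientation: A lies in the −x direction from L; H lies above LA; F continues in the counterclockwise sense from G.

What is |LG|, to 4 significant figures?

35.88

L is at the origin; L and A share the same y with |LA| = 40.4 and A on the −x side, so A = (-40.40, 0.000). Since A1 is tangent to LA there, HA ⟂ LA, so H = A + (0, 11.5) = (-40.40, 11.50). On A1, A sits at bearing -90° from H; a 125° counterclockwise sweep puts G at bearing 35°, so G = H + 11.5·(cos 35°, sin 35°) = (-30.98, 18.10). Then |LG| = |G − L| = 35.88.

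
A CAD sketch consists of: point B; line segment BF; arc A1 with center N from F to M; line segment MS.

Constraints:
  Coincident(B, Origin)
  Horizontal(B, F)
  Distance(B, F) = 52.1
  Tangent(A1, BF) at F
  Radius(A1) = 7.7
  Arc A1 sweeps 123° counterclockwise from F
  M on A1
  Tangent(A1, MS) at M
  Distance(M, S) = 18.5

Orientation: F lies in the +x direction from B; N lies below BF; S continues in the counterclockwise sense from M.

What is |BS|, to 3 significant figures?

62.1

On A1, F sits at bearing 90° from N; a 123° counterclockwise sweep puts M at bearing 213°, so M = N + 7.7·(cos 213°, sin 213°) = (45.6, -11.9). Tangency of A1 to MS means the radius NM is perpendicular to MS, so MS runs along (−sin 213°, cos 213°); with |MS| = 18.5, S = (55.7, -27.4). Then |BS| = |S − B| = 62.1.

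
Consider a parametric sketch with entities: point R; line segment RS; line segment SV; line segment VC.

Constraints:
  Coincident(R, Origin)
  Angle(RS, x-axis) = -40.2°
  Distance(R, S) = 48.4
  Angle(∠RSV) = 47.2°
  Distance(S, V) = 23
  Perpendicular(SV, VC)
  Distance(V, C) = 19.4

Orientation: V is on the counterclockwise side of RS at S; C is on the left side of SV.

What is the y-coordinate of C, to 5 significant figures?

-9.1439

∠RSV = 47.2°, so SV runs at -40.2° + (180° − 47.2°) = 92.600° from the x-axis; with |SV| = 23.0, V = S + 23.0·(cos 92.600°, sin 92.600°) = (35.924, -8.2638). SV ⟂ VC; with |VC| = 19.4 on the left of SV, C = V + 19.4·(-0.99897, -0.045363) = (16.544, -9.1439). So C.y = -9.1439.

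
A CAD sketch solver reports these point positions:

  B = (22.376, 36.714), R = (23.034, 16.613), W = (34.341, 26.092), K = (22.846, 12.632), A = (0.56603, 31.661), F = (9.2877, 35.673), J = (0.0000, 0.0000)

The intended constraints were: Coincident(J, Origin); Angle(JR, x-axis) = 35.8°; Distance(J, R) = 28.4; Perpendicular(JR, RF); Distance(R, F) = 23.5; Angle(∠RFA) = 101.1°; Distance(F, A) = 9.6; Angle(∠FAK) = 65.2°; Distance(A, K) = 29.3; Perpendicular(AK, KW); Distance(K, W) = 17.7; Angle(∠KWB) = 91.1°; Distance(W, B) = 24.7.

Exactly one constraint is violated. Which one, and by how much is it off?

Distance(W, B) = 24.7 — off by 8.70.

J = (0.00, 0.00) ✓; JR at 35.80° ✓; |JR| = 28.40 ✓; ∠(JR, RF) = 90.00° ✓; |RF| = 23.50 ✓; ∠RFA = 101.1° ✓; |FA| = 9.600 ✓; ∠FAK = 65.20° ✓; |AK| = 29.30 ✓; ∠(AK, KW) = 90.00° ✓; |KW| = 17.70 ✓; ∠KWB = 91.10° ✓; |WB| = 16.00 ✗.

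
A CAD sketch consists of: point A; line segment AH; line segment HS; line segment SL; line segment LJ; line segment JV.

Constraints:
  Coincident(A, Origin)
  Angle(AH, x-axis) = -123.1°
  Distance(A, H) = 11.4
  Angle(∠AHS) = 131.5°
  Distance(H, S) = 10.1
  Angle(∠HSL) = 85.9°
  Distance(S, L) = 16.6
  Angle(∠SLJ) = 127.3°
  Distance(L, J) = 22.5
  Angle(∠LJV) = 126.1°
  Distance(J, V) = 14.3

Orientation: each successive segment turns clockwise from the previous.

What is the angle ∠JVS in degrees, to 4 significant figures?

56.21°

∠SLJ = 127.3° gives LJ at 41.60° from the x-axis; with |LJ| = 22.5, J = (-0.6364, 20.47). ∠LJV = 126.1° gives JV at -12.30° from the x-axis; with |JV| = 14.3, V = (13.34, 17.42). Then cos ∠JVS = VJ·VS / (|VJ||VS|), giving 56.21°.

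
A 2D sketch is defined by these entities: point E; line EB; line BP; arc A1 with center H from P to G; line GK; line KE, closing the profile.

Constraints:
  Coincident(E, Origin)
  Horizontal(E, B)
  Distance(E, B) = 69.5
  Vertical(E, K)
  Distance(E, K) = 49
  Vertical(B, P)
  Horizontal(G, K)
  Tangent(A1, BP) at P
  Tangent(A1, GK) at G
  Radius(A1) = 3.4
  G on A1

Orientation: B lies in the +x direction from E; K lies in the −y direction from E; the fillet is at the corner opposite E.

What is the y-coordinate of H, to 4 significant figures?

-45.60

E is at the origin; E and B share the same y with |EB| = 69.5 and B on the +x side, so B = (69.50, 0.000). EK is vertical with |EK| = 49.0 and K on the −y side, so K = (0.000, -49.00). The virtual corner opposite E is at (69.50, -49.00). A1 meets BP tangentially, so HP is at right angles to BP and since A1 is tangent to GK there, HG ⟂ GK, with radius 3.4, so the center H sits 3.4 in from both sides at H = (66.10, -45.60). So H.y = -45.60.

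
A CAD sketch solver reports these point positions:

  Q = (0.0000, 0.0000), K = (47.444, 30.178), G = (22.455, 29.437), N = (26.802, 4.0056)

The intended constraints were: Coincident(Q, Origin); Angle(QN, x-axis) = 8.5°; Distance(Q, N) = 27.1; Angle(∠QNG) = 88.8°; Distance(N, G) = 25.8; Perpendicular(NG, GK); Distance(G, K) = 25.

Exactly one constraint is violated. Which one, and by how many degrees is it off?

Perpendicular(NG, GK) — off by 8.00°.

Q = (0.00, 0.00) ✓; QN at 8.500° ✓; |QN| = 27.10 ✓; ∠QNG = 88.80° ✓; |NG| = 25.80 ✓; ∠(NG, GK) = 98.00° ✗; |GK| = 25.00 ✓.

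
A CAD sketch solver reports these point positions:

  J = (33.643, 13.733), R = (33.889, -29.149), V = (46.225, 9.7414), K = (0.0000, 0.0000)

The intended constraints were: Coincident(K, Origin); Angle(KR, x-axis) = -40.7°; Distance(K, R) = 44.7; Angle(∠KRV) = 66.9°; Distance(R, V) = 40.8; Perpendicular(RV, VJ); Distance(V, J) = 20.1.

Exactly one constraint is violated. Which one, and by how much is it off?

Distance(V, J) = 20.1 — off by 6.90.

K = (0.00, 0.00) ✓; KR at -40.70° ✓; |KR| = 44.70 ✓; ∠KRV = 66.90° ✓; |RV| = 40.80 ✓; ∠(RV, VJ) = 90.00° ✓; |VJ| = 13.20 ✗.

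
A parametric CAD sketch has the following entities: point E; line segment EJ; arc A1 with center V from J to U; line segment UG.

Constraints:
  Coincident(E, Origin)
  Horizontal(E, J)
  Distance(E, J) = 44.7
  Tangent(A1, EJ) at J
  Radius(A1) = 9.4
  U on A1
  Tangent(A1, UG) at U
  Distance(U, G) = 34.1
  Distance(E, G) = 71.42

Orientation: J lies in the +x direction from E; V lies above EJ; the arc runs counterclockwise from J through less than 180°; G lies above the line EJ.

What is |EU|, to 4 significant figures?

54.71

Checks: |VU| = 9.400 ✓; ∠(VU, UG) = 90.00° ✓; |UG| = 34.10 ✓; |EG| = 71.42 ✓.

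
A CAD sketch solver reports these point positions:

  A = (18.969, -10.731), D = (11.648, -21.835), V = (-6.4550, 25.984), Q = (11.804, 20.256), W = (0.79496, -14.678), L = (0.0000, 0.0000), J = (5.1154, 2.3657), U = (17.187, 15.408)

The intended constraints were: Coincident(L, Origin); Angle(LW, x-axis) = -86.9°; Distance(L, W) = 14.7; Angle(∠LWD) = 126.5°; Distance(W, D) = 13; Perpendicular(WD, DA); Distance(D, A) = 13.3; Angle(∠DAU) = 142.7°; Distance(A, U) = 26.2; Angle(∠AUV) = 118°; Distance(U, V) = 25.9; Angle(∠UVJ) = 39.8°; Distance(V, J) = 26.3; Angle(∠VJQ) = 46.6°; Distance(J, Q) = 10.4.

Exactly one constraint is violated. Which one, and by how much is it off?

Distance(J, Q) = 10.4 — off by 8.70.

L = (0.00, 0.00) ✓; LW at -86.90° ✓; |LW| = 14.70 ✓; ∠LWD = 126.5° ✓; |WD| = 13.00 ✓; ∠(WD, DA) = 90.01° ✓; |DA| = 13.30 ✓; ∠DAU = 142.7° ✓; |AU| = 26.20 ✓; ∠AUV = 118.0° ✓; |UV| = 25.90 ✓; ∠UVJ = 39.80° ✓; |VJ| = 26.30 ✓; ∠VJQ = 46.60° ✓; |JQ| = 19.10 ✗.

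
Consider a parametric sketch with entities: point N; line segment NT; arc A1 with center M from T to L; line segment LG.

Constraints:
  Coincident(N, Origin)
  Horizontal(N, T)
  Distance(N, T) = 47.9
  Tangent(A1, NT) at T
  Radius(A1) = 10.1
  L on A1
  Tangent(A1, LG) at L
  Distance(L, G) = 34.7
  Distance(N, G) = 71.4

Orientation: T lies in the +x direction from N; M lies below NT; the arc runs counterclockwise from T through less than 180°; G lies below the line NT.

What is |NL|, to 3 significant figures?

41.7

Checks: |ML| = 10.10 ✓; ∠(ML, LG) = 90.00° ✓; |LG| = 34.70 ✓; |NG| = 71.40 ✓.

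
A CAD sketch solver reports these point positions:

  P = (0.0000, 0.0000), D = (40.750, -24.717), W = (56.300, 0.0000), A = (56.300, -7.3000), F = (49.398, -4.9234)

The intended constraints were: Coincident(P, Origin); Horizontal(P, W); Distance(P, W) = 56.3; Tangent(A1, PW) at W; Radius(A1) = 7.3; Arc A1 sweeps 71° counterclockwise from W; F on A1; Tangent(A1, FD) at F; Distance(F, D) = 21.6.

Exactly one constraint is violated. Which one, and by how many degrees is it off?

Tangent(A1, FD) at F — off by 4.60°.

P = (0.00, 0.00) ✓; P.y = 0.00, W.y = 0.00 ✓; |PW| = 56.30 ✓; ∠(AW, WP) = 90.00° ✓; |AW| = 7.300 ✓; bearing(A→F) − bearing(A→W) = 71.00° ✓; |AF| = 7.300 ✓; ∠(AF, FD) = 94.60° ✗; |FD| = 21.60 ✓.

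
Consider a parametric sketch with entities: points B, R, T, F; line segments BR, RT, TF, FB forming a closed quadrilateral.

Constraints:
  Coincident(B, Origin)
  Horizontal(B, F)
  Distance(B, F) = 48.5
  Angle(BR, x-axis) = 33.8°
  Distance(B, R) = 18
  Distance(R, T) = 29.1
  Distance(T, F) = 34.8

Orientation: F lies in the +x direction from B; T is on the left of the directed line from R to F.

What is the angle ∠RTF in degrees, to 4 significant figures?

65.73°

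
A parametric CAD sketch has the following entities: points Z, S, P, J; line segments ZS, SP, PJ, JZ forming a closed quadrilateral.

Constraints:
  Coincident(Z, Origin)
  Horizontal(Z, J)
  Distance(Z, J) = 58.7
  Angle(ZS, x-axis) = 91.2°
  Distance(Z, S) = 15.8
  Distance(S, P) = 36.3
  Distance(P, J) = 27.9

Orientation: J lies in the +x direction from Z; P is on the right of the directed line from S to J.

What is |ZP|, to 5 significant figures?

31.041

Z is at the origin; Z and J share the same y with |ZJ| = 58.7 and J in +x, so J = (58.7, 0). ZS runs at 91.2° with |ZS| = 15.8, so S = (-0.33089, 15.797). P is determined by |SP| = 36.3 and |PJ| = 27.9 together: it lies at the intersection of circle(S, 36.3) and circle(J, 27.9). With |SJ| = 61.108, the foot of the radical line on SJ is 34.966 from S and the perpendicular offset is √(36.3² − 34.966²) = 9.7486. Taking the right-of-SJ solution: P = (30.927, -2.6596).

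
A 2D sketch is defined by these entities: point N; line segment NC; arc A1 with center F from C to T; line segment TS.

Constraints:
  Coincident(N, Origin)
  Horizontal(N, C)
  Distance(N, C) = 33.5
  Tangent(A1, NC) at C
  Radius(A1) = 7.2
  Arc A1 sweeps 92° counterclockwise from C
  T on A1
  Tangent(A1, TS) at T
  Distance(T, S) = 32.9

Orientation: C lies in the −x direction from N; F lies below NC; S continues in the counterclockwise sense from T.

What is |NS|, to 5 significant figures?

56.485

N is at the origin; NC is horizontal with |NC| = 33.5 and C on the −x side, so C = (-33.500, 0.0000). The tangent condition forces FC to be normal to NC, so F = C + (0, -7.2) = (-33.500, -7.2000). On A1, C sits at bearing 90° from F; a 92° counterclockwise sweep puts T at bearing 182°, so T = F + 7.2·(cos 182°, sin 182°) = (-40.696, -7.4513). A1 meets TS tangentially, so FT is at right angles to TS, so TS runs along (−sin 182°, cos 182°); with |TS| = 32.9, S = (-39.547, -40.331). Then |NS| = |S − N| = 56.485.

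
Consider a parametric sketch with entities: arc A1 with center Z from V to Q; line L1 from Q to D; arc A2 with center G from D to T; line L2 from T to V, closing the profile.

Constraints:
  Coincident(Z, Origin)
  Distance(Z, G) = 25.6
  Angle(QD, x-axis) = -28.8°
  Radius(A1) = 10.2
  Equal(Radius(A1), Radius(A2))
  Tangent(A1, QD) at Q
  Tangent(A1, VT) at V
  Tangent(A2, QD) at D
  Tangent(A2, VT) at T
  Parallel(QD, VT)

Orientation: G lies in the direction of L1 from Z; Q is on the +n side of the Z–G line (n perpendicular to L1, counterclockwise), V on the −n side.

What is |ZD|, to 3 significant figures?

27.6

Tangency of A1 to both parallel lines with radius 10.2 puts Q and V at Z ± 10.2·n: Q = (4.91, 8.94), V = (-4.91, -8.94). Equal radii place D and T the same way about G: D = G + 10.2·n = (27.3, -3.39), T = G − 10.2·n = (17.5, -21.3). Then |ZD| = |D − Z| = 27.6.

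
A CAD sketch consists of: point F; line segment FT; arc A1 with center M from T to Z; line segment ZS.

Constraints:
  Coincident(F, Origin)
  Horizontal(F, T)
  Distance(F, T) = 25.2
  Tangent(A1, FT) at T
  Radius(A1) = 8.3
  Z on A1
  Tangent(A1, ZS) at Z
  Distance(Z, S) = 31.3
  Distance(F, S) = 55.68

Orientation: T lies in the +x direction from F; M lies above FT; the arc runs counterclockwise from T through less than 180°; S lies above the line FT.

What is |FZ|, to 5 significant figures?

33.548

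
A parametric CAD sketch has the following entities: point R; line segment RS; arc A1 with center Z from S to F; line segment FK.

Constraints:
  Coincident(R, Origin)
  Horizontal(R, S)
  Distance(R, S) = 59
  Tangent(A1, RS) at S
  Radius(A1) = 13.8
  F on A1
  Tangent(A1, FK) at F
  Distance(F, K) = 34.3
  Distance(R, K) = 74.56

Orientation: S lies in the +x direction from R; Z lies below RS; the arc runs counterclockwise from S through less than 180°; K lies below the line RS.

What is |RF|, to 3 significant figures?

48.9

Checks: |ZF| = 13.80 ✓; ∠(ZF, FK) = 90.00° ✓; |FK| = 34.30 ✓; |RK| = 74.56 ✓.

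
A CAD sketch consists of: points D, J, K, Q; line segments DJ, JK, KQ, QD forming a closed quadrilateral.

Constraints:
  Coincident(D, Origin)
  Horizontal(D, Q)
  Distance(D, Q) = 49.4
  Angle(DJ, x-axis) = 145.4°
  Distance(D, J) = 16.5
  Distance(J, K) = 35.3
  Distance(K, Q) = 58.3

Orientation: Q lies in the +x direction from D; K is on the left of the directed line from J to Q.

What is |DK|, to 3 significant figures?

39.3

D is at the origin; D and Q share the same y with |DQ| = 49.4 and Q in +x, so Q = (49.4, 0). DJ runs at 145.4° with |DJ| = 16.5, so J = (-13.6, 9.37). K is determined by |JK| = 35.3 and |KQ| = 58.3 together: it lies at the intersection of circle(J, 35.3) and circle(Q, 58.3). With |JQ| = 63.7, the foot of the radical line on JQ is 14.9 from J and the perpendicular offset is √(35.3² − 14.9²) = 32.0. Taking the left-of-JQ solution: K = (5.90, 38.8).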